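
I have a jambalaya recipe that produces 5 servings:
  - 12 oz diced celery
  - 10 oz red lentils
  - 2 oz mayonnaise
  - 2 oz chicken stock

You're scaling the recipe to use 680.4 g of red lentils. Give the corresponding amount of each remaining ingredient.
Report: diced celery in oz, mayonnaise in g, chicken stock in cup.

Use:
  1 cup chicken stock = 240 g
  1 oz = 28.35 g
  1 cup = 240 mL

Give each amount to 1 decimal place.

diced celery: 28.8 oz; mayonnaise: 136.1 g; chicken stock: 0.6 cup

The original recipe has 283.5 g of red lentils, so the scaling factor is 680.4 ÷ 283.5 = 12/5 = 2.4.
diced celery: 12 oz × 12/5 = 28.8 oz
mayonnaise: 2 oz × 12/5 × 28.35 g/oz ≈ 136.1 g
chicken stock: 2 oz × 12/5 × 28.35 g/oz ÷ 240 g/cup ≈ 0.6 cup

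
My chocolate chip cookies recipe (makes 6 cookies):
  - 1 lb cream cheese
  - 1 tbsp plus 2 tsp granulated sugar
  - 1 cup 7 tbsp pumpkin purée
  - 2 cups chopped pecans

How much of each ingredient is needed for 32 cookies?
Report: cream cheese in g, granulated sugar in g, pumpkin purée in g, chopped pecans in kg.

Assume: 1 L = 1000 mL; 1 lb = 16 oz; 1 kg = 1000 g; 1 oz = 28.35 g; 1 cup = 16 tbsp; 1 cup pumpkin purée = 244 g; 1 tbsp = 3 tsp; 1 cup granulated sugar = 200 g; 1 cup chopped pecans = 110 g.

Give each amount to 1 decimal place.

cream cheese: 2419.2 g; granulated sugar: 111.1 g; pumpkin purée: 1870.7 g; chopped pecans: 1.2 kg

Scaling factor: 32/6 = 16/3.
cream cheese: 1 lb × 16/3 × 16 oz/lb × 28.35 g/oz = 2419.2 g
granulated sugar: (1 tbsp + 2 tsp = 5/3 tbsp) × 16/3 ÷ 16 tbsp/cup × 200 g/cup ≈ 111.1 g
pumpkin purée: (1 cup + 7 tbsp = 1.4375 cup) × 16/3 × 244 g/cup ≈ 1870.7 g
chopped pecans: 2 cup × 16/3 × 110 g/cup ÷ 1000 g/kg ≈ 1.2 kg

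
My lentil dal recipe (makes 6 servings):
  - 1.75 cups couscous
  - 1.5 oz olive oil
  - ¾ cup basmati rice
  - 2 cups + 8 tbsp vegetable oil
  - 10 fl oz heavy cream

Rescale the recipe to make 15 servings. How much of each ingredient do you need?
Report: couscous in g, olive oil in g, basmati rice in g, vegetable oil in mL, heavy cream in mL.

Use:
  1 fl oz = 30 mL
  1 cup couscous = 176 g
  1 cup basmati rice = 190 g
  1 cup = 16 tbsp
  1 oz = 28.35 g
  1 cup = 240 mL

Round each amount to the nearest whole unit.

Scaling factor: 15/6 = 5/2 = 2.5.
couscous: 1.75 cup × 5/2 × 176 g/cup = 770 g
olive oil: 1.5 oz × 5/2 × 28.35 g/oz ≈ 106 g
basmati rice: 0.75 cup × 5/2 × 190 g/cup ≈ 356 g
vegetable oil: (2 cup + 8 tbsp = 2.5 cup) × 5/2 × 240 mL/cup = 1500 mL
heavy cream: 10 fl oz × 5/2 × 30 mL/fl oz = 750 mL

couscous: 770 g; olive oil: 106 g; basmati rice: 356 g; vegetable oil: 1500 mL; heavy cream: 750 mL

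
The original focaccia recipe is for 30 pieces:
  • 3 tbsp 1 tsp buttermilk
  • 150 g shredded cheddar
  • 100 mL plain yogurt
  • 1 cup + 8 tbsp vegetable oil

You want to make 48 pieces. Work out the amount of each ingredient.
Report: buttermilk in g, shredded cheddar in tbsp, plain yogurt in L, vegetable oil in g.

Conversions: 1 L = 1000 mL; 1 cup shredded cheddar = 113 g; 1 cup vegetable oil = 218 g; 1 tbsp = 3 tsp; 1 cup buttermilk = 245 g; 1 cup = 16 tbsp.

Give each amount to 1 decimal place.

Scaling factor: 48/30 = 8/5 = 1.6.
buttermilk: (3 tbsp + 1 tsp = 10/3 tbsp) × 8/5 ÷ 16 tbsp/cup × 245 g/cup ≈ 81.7 g
shredded cheddar: 150 g × 8/5 ÷ 113 g/cup × 16 tbsp/cup ≈ 34.0 tbsp
plain yogurt: 100 mL × 8/5 ÷ 1000 mL/L ≈ 0.2 L
vegetable oil: (1 cup + 8 tbsp = 1.5 cup) × 8/5 × 218 g/cup = 523.2 g

buttermilk: 81.7 g; shredded cheddar: 34.0 tbsp; plain yogurt: 0.2 L; vegetable oil: 523.2 g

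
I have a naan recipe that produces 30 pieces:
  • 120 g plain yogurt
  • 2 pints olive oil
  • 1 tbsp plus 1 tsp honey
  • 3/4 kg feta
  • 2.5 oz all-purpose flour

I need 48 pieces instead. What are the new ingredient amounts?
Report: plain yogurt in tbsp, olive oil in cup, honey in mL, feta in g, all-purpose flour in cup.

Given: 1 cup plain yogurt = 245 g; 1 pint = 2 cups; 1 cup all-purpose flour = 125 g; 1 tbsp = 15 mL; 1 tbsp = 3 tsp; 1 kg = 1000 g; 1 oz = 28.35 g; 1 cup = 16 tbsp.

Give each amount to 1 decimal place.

Scaling factor: 48/30 = 8/5 = 1.6.
plain yogurt: 120 g × 8/5 ÷ 245 g/cup × 16 tbsp/cup ≈ 12.5 tbsp
olive oil: 2 pint × 8/5 × 2 cup/pint = 6.4 cup
honey: (1 tbsp + 1 tsp = 4/3 tbsp) × 8/5 × 15 mL/tbsp = 32.0 mL
feta: 0.75 kg × 8/5 × 1000 g/kg = 1200.0 g
all-purpose flour: 2.5 oz × 8/5 × 28.35 g/oz ÷ 125 g/cup ≈ 0.9 cup

plain yogurt: 12.5 tbsp; olive oil: 6.4 cup; honey: 32.0 mL; feta: 1200.0 g; all-purpose flour: 0.9 cup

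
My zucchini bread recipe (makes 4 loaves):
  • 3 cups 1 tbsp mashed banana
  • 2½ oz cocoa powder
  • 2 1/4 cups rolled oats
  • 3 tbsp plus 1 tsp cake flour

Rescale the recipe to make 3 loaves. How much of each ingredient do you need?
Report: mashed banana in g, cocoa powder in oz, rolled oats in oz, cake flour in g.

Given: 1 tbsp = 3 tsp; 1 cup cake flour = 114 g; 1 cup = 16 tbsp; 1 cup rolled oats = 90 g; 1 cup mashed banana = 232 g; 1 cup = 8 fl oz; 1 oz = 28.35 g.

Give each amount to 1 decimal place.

Scaling factor: 3/4 = 0.75.
mashed banana: (3 cup + 1 tbsp = 3.0625 cup) × 3/4 × 232 g/cup ≈ 532.9 g
cocoa powder: 2.5 oz × 3/4 ≈ 1.9 oz
rolled oats: 2.25 cup × 3/4 × 90 g/cup ÷ 28.35 g/oz ≈ 5.4 oz
cake flour: (3 tbsp + 1 tsp = 10/3 tbsp) × 3/4 ÷ 16 tbsp/cup × 114 g/cup ≈ 17.8 g

mashed banana: 532.9 g; cocoa powder: 1.9 oz; rolled oats: 5.4 oz; cake flour: 17.8 g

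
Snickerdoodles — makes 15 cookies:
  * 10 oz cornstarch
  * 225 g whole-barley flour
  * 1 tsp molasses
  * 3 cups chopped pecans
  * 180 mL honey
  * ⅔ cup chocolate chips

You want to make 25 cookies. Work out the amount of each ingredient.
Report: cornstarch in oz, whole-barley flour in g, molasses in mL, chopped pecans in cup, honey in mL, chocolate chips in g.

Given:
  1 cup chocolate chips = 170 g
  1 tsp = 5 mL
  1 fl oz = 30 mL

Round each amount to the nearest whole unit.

Scaling factor: 25/15 = 5/3.
cornstarch: 10 oz × 5/3 ≈ 17 oz
whole-barley flour: 225 g × 5/3 = 375 g
molasses: 1 tsp × 5/3 × 5 mL/tsp ≈ 8 mL
chopped pecans: 3 cup × 5/3 = 5 cup
honey: 180 mL × 5/3 = 300 mL
chocolate chips: 2/3 cup × 5/3 × 170 g/cup ≈ 189 g

cornstarch: 17 oz; whole-barley flour: 375 g; molasses: 8 mL; chopped pecans: 5 cup; honey: 300 mL; chocolate chips: 189 g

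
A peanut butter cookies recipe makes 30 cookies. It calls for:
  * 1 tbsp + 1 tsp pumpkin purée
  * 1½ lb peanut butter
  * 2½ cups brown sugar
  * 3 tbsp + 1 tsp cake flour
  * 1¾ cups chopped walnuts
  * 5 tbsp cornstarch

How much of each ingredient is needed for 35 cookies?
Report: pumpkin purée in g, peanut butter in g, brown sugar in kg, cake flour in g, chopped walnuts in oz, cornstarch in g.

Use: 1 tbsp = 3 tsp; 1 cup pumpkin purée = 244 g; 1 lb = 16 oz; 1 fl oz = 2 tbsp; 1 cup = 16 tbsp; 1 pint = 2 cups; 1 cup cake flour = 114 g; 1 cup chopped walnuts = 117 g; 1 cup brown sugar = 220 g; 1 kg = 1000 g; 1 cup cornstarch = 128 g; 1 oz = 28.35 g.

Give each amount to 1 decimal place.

pumpkin purée: 23.7 g; peanut butter: 793.8 g; brown sugar: 0.6 kg; cake flour: 27.7 g; chopped walnuts: 8.4 oz; cornstarch: 46.7 g

Scaling factor: 35/30 = 7/6.
pumpkin purée: (1 tbsp + 1 tsp = 4/3 tbsp) × 7/6 ÷ 16 tbsp/cup × 244 g/cup ≈ 23.7 g
peanut butter: 1.5 lb × 7/6 × 16 oz/lb × 28.35 g/oz = 793.8 g
brown sugar: 2.5 cup × 7/6 × 220 g/cup ÷ 1000 g/kg ≈ 0.6 kg
cake flour: (3 tbsp + 1 tsp = 10/3 tbsp) × 7/6 ÷ 16 tbsp/cup × 114 g/cup ≈ 27.7 g
chopped walnuts: 1.75 cup × 7/6 × 117 g/cup ÷ 28.35 g/oz ≈ 8.4 oz
cornstarch: 5 tbsp × 7/6 ÷ 16 tbsp/cup × 128 g/cup ≈ 46.7 g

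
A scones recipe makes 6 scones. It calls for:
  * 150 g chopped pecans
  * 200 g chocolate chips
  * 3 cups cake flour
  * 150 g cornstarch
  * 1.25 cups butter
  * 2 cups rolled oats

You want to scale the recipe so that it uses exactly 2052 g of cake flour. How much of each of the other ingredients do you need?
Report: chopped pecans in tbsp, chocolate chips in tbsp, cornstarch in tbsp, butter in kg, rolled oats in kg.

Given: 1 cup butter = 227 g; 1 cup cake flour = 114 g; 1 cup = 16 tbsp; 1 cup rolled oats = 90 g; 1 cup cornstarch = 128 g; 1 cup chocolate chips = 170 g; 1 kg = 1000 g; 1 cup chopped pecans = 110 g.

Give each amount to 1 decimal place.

The original recipe has 342 g of cake flour, so the scaling factor is 2052 ÷ 342 = 6.
chopped pecans: 150 g × 6 ÷ 110 g/cup × 16 tbsp/cup ≈ 130.9 tbsp
chocolate chips: 200 g × 6 ÷ 170 g/cup × 16 tbsp/cup ≈ 112.9 tbsp
cornstarch: 150 g × 6 ÷ 128 g/cup × 16 tbsp/cup = 112.5 tbsp
butter: 1.25 cup × 6 × 227 g/cup ÷ 1000 g/kg ≈ 1.7 kg
rolled oats: 2 cup × 6 × 90 g/cup ÷ 1000 g/kg ≈ 1.1 kg

chopped pecans: 130.9 tbsp; chocolate chips: 112.9 tbsp; cornstarch: 112.5 tbsp; butter: 1.7 kg; rolled oats: 1.1 kg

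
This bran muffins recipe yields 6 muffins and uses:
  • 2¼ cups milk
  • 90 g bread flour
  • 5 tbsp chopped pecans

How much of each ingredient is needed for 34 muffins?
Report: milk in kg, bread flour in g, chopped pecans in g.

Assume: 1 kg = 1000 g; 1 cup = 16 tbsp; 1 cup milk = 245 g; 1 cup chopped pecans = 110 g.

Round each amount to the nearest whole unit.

milk: 3 kg; bread flour: 510 g; chopped pecans: 195 g

Scaling factor: 34/6 = 17/3.
milk: 2.25 cup × 17/3 × 245 g/cup ÷ 1000 g/kg ≈ 3 kg
bread flour: 90 g × 17/3 = 510 g
chopped pecans: 5 tbsp × 17/3 ÷ 16 tbsp/cup × 110 g/cup ≈ 195 g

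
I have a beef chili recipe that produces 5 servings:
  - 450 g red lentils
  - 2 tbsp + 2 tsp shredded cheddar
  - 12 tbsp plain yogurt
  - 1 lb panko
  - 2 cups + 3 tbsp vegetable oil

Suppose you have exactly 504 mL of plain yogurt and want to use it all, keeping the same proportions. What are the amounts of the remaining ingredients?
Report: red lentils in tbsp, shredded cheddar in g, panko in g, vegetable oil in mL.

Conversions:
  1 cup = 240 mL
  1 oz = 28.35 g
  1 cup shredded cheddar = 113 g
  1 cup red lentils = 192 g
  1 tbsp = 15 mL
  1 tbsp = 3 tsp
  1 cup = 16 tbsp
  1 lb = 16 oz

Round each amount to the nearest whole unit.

red lentils: 105 tbsp; shredded cheddar: 53 g; panko: 1270 g; vegetable oil: 1470 mL

The original recipe has 180 mL of plain yogurt, so the scaling factor is 504 ÷ 180 = 14/5 = 2.8.
red lentils: 450 g × 14/5 ÷ 192 g/cup × 16 tbsp/cup = 105 tbsp
shredded cheddar: (2 tbsp + 2 tsp = 8/3 tbsp) × 14/5 ÷ 16 tbsp/cup × 113 g/cup ≈ 53 g
panko: 1 lb × 14/5 × 16 oz/lb × 28.35 g/oz ≈ 1270 g
vegetable oil: (2 cup + 3 tbsp = 2.1875 cup) × 14/5 × 240 mL/cup = 1470 mL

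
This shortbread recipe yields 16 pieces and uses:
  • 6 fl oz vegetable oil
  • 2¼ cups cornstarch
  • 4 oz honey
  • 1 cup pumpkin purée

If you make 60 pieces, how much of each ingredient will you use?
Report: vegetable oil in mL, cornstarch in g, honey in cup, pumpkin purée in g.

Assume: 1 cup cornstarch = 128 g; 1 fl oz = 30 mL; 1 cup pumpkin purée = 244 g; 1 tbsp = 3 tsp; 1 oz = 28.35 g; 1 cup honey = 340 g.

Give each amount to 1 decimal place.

Scaling factor: 60/16 = 15/4 = 3.75.
vegetable oil: 6 fl oz × 15/4 × 30 mL/fl oz = 675.0 mL
cornstarch: 2.25 cup × 15/4 × 128 g/cup = 1080.0 g
honey: 4 oz × 15/4 × 28.35 g/oz ÷ 340 g/cup ≈ 1.3 cup
pumpkin purée: 1 cup × 15/4 × 244 g/cup = 915.0 g

vegetable oil: 675.0 mL; cornstarch: 1080.0 g; honey: 1.3 cup; pumpkin purée: 915.0 g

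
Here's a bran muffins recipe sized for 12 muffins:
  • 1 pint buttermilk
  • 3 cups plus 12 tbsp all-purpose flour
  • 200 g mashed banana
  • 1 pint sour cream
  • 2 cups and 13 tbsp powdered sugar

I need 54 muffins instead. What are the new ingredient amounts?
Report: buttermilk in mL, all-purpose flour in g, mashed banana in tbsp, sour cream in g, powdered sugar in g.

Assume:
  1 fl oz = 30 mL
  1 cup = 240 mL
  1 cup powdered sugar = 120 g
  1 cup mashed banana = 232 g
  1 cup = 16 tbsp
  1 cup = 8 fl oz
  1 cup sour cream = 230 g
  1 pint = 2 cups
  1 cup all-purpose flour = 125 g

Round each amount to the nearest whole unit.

buttermilk: 2160 mL; all-purpose flour: 2109 g; mashed banana: 62 tbsp; sour cream: 2070 g; powdered sugar: 1519 g

Scaling factor: 54/12 = 9/2 = 4.5.
buttermilk: 1 pint × 9/2 × 2 cup/pint × 240 mL/cup = 2160 mL
all-purpose flour: (3 cup + 12 tbsp = 3.75 cup) × 9/2 × 125 g/cup ≈ 2109 g
mashed banana: 200 g × 9/2 ÷ 232 g/cup × 16 tbsp/cup ≈ 62 tbsp
sour cream: 1 pint × 9/2 × 2 cup/pint × 230 g/cup = 2070 g
powdered sugar: (2 cup + 13 tbsp = 2.8125 cup) × 9/2 × 120 g/cup ≈ 1519 g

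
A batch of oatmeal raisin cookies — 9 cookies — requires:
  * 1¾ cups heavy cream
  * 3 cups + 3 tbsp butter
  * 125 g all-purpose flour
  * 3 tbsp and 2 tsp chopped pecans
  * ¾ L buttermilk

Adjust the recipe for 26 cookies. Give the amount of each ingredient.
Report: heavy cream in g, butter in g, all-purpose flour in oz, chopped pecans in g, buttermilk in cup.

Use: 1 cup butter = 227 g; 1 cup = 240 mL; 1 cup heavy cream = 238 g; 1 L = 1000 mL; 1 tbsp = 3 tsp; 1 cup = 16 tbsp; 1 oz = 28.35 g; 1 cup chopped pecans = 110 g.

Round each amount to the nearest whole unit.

heavy cream: 1203 g; butter: 2090 g; all-purpose flour: 13 oz; chopped pecans: 73 g; buttermilk: 9 cup

Scaling factor: 26/9.
heavy cream: 1.75 cup × 26/9 × 238 g/cup ≈ 1203 g
butter: (3 cup + 3 tbsp = 3.1875 cup) × 26/9 × 227 g/cup ≈ 2090 g
all-purpose flour: 125 g × 26/9 ÷ 28.35 g/oz ≈ 13 oz
chopped pecans: (3 tbsp + 2 tsp = 11/3 tbsp) × 26/9 ÷ 16 tbsp/cup × 110 g/cup ≈ 73 g
buttermilk: 0.75 L × 26/9 × 1000 mL/L ÷ 240 mL/cup ≈ 9 cup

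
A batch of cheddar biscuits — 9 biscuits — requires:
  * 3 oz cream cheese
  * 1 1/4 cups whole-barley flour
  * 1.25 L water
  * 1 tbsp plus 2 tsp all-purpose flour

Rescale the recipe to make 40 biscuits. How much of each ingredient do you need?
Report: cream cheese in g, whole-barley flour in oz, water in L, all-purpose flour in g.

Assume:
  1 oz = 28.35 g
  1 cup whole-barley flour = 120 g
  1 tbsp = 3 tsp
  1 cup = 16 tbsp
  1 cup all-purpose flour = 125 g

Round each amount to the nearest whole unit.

Scaling factor: 40/9.
cream cheese: 3 oz × 40/9 × 28.35 g/oz = 378 g
whole-barley flour: 1.25 cup × 40/9 × 120 g/cup ÷ 28.35 g/oz ≈ 24 oz
water: 1.25 L × 40/9 ≈ 6 L
all-purpose flour: (1 tbsp + 2 tsp = 5/3 tbsp) × 40/9 ÷ 16 tbsp/cup × 125 g/cup ≈ 58 g

cream cheese: 378 g; whole-barley flour: 24 oz; water: 6 L; all-purpose flour: 58 g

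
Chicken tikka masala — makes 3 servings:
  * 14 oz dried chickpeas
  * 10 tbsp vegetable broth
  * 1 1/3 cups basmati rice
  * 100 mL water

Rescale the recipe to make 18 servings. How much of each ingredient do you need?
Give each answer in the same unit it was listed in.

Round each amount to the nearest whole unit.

Scaling factor: 18/3 = 6.
dried chickpeas: 14 oz × 6 = 84 oz
vegetable broth: 10 tbsp × 6 = 60 tbsp
basmati rice: 4/3 cup × 6 = 8 cup
water: 100 mL × 6 = 600 mL

dried chickpeas: 84 oz; vegetable broth: 60 tbsp; basmati rice: 8 cup; water: 600 mL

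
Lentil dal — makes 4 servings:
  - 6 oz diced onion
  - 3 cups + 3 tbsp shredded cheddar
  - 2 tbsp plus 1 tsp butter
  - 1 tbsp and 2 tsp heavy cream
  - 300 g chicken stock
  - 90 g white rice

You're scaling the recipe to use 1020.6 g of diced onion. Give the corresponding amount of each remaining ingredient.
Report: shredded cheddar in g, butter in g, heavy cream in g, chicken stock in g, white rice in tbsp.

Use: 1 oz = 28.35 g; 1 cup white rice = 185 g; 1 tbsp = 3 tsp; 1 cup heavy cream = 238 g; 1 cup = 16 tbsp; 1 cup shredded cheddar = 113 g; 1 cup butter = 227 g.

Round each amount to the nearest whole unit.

shredded cheddar: 2161 g; butter: 199 g; heavy cream: 149 g; chicken stock: 1800 g; white rice: 47 tbsp

The original recipe has 170.1 g of diced onion, so the scaling factor is 1020.6 ÷ 170.1 = 6.
shredded cheddar: (3 cup + 3 tbsp = 3.1875 cup) × 6 × 113 g/cup ≈ 2161 g
butter: (2 tbsp + 1 tsp = 7/3 tbsp) × 6 ÷ 16 tbsp/cup × 227 g/cup ≈ 199 g
heavy cream: (1 tbsp + 2 tsp = 5/3 tbsp) × 6 ÷ 16 tbsp/cup × 238 g/cup ≈ 149 g
chicken stock: 300 g × 6 = 1800 g
white rice: 90 g × 6 ÷ 185 g/cup × 16 tbsp/cup ≈ 47 tbsp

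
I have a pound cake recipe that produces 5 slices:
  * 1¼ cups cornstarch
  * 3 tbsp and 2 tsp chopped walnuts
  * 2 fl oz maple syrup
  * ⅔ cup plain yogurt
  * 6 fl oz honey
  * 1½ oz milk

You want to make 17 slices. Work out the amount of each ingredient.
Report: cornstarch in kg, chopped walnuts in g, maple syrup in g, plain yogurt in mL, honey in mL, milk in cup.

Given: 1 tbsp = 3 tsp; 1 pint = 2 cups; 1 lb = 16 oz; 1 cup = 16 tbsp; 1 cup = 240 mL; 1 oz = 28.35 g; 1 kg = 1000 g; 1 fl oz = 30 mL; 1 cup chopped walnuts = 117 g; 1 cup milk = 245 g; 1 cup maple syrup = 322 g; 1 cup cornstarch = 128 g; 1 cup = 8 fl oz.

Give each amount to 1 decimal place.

cornstarch: 0.5 kg; chopped walnuts: 91.2 g; maple syrup: 273.7 g; plain yogurt: 544.0 mL; honey: 612.0 mL; milk: 0.6 cup

Scaling factor: 17/5 = 3.4.
cornstarch: 1.25 cup × 17/5 × 128 g/cup ÷ 1000 g/kg ≈ 0.5 kg
chopped walnuts: (3 tbsp + 2 tsp = 11/3 tbsp) × 17/5 ÷ 16 tbsp/cup × 117 g/cup ≈ 91.2 g
maple syrup: 2 fl oz × 17/5 ÷ 8 fl oz/cup × 322 g/cup = 273.7 g
plain yogurt: 2/3 cup × 17/5 × 240 mL/cup = 544.0 mL
honey: 6 fl oz × 17/5 × 30 mL/fl oz = 612.0 mL
milk: 1.5 oz × 17/5 × 28.35 g/oz ÷ 245 g/cup ≈ 0.6 cup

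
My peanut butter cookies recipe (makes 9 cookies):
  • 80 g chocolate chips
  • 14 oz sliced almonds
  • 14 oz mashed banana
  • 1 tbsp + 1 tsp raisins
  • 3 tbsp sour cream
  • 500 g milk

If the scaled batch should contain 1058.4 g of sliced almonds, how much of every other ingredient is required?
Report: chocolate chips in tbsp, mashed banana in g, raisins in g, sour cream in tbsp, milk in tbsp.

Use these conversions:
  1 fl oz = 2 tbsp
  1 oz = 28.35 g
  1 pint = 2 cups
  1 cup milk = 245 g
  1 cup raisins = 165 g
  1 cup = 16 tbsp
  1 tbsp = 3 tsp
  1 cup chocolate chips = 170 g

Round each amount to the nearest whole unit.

chocolate chips: 20 tbsp; mashed banana: 1058 g; raisins: 37 g; sour cream: 8 tbsp; milk: 87 tbsp

The original recipe has 396.9 g of sliced almonds, so the scaling factor is 1058.4 ÷ 396.9 = 8/3.
chocolate chips: 80 g × 8/3 ÷ 170 g/cup × 16 tbsp/cup ≈ 20 tbsp
mashed banana: 14 oz × 8/3 × 28.35 g/oz ≈ 1058 g
raisins: (1 tbsp + 1 tsp = 4/3 tbsp) × 8/3 ÷ 16 tbsp/cup × 165 g/cup ≈ 37 g
sour cream: 3 tbsp × 8/3 = 8 tbsp
milk: 500 g × 8/3 ÷ 245 g/cup × 16 tbsp/cup ≈ 87 tbsp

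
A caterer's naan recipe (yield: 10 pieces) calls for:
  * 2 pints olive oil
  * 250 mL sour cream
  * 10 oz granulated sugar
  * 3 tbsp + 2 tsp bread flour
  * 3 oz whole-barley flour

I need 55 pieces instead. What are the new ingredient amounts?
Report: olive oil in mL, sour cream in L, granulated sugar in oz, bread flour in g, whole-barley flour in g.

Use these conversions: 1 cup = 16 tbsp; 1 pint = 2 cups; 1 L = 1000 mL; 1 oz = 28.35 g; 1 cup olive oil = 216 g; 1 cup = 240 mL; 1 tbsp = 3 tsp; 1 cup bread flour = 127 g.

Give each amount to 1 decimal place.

olive oil: 5280.0 mL; sour cream: 1.4 L; granulated sugar: 55.0 oz; bread flour: 160.1 g; whole-barley flour: 467.8 g

Scaling factor: 55/10 = 11/2 = 5.5.
olive oil: 2 pint × 11/2 × 2 cup/pint × 240 mL/cup = 5280.0 mL
sour cream: 250 mL × 11/2 ÷ 1000 mL/L ≈ 1.4 L
granulated sugar: 10 oz × 11/2 = 55.0 oz
bread flour: (3 tbsp + 2 tsp = 11/3 tbsp) × 11/2 ÷ 16 tbsp/cup × 127 g/cup ≈ 160.1 g
whole-barley flour: 3 oz × 11/2 × 28.35 g/oz ≈ 467.8 g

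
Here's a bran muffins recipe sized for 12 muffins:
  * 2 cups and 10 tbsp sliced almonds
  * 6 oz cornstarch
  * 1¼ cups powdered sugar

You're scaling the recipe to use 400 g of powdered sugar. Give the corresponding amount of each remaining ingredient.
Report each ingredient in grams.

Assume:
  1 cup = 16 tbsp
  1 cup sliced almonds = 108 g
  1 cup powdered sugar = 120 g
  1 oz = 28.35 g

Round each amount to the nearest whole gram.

The original recipe has 150 g of powdered sugar, so the scaling factor is 400 ÷ 150 = 8/3.
sliced almonds: (2 cup + 10 tbsp = 2.625 cup) × 8/3 × 108 g/cup = 756 g
cornstarch: 6 oz × 8/3 × 28.35 g/oz ≈ 454 g

sliced almonds: 756 g; cornstarch: 454 g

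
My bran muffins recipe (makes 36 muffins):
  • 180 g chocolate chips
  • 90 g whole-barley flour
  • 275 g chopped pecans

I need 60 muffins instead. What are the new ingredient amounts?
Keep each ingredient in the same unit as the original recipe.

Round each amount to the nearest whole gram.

chocolate chips: 300 g; whole-barley flour: 150 g; chopped pecans: 458 g

Scaling factor: 60/36 = 5/3.
chocolate chips: 180 g × 5/3 = 300 g
whole-barley flour: 90 g × 5/3 = 150 g
chopped pecans: 275 g × 5/3 ≈ 458 g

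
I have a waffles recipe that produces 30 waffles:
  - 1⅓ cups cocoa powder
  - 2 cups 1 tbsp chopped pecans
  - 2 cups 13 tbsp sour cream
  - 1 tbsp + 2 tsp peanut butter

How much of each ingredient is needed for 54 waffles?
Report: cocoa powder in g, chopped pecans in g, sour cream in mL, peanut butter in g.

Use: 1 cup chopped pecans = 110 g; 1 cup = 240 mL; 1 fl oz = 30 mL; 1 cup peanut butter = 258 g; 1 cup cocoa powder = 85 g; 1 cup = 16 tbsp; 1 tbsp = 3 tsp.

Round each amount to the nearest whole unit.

cocoa powder: 204 g; chopped pecans: 408 g; sour cream: 1215 mL; peanut butter: 48 g

Scaling factor: 54/30 = 9/5 = 1.8.
cocoa powder: 4/3 cup × 9/5 × 85 g/cup = 204 g
chopped pecans: (2 cup + 1 tbsp = 2.0625 cup) × 9/5 × 110 g/cup ≈ 408 g
sour cream: (2 cup + 13 tbsp = 2.8125 cup) × 9/5 × 240 mL/cup = 1215 mL
peanut butter: (1 tbsp + 2 tsp = 5/3 tbsp) × 9/5 ÷ 16 tbsp/cup × 258 g/cup ≈ 48 g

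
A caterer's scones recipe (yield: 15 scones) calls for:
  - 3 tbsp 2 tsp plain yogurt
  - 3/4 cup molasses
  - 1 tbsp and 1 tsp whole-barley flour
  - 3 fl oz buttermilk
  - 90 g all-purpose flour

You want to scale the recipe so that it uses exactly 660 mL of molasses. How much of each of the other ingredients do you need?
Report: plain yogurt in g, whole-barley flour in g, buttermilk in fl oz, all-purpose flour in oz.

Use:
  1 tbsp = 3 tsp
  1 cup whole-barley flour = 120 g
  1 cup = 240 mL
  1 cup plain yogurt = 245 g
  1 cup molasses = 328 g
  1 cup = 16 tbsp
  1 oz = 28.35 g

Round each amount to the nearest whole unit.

plain yogurt: 206 g; whole-barley flour: 37 g; buttermilk: 11 fl oz; all-purpose flour: 12 oz

The original recipe has 180 mL of molasses, so the scaling factor is 660 ÷ 180 = 11/3.
plain yogurt: (3 tbsp + 2 tsp = 11/3 tbsp) × 11/3 ÷ 16 tbsp/cup × 245 g/cup ≈ 206 g
whole-barley flour: (1 tbsp + 1 tsp = 4/3 tbsp) × 11/3 ÷ 16 tbsp/cup × 120 g/cup ≈ 37 g
buttermilk: 3 fl oz × 11/3 = 11 fl oz
all-purpose flour: 90 g × 11/3 ÷ 28.35 g/oz ≈ 12 oz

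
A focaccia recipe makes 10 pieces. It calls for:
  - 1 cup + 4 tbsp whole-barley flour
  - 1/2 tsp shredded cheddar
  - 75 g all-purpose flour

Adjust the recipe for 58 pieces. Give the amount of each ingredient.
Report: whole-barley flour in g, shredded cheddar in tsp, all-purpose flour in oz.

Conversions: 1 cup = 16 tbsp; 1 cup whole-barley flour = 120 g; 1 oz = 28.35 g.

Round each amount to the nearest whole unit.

whole-barley flour: 870 g; shredded cheddar: 3 tsp; all-purpose flour: 15 oz

Scaling factor: 58/10 = 29/5 = 5.8.
whole-barley flour: (1 cup + 4 tbsp = 1.25 cup) × 29/5 × 120 g/cup = 870 g
shredded cheddar: 0.5 tsp × 29/5 ≈ 3 tsp
all-purpose flour: 75 g × 29/5 ÷ 28.35 g/oz ≈ 15 oz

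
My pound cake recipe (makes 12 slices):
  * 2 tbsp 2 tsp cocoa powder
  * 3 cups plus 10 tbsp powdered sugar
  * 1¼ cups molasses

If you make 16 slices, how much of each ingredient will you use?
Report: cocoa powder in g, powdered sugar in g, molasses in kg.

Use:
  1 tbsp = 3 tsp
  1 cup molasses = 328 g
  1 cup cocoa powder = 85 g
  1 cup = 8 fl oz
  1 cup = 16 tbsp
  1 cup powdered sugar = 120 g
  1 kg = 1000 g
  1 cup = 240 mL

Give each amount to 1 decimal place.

Scaling factor: 16/12 = 4/3.
cocoa powder: (2 tbsp + 2 tsp = 8/3 tbsp) × 4/3 ÷ 16 tbsp/cup × 85 g/cup ≈ 18.9 g
powdered sugar: (3 cup + 10 tbsp = 3.625 cup) × 4/3 × 120 g/cup = 580.0 g
molasses: 1.25 cup × 4/3 × 328 g/cup ÷ 1000 g/kg ≈ 0.5 kg

cocoa powder: 18.9 g; powdered sugar: 580.0 g; molasses: 0.5 kg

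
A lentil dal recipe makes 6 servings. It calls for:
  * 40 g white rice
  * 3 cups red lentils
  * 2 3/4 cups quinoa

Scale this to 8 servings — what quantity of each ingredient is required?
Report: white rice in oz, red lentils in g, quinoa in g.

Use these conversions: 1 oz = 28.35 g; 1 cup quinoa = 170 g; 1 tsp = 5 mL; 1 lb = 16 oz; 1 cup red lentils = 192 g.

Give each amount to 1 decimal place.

white rice: 1.9 oz; red lentils: 768.0 g; quinoa: 623.3 g

Scaling factor: 8/6 = 4/3.
white rice: 40 g × 4/3 ÷ 28.35 g/oz ≈ 1.9 oz
red lentils: 3 cup × 4/3 × 192 g/cup = 768.0 g
quinoa: 2.75 cup × 4/3 × 170 g/cup ≈ 623.3 g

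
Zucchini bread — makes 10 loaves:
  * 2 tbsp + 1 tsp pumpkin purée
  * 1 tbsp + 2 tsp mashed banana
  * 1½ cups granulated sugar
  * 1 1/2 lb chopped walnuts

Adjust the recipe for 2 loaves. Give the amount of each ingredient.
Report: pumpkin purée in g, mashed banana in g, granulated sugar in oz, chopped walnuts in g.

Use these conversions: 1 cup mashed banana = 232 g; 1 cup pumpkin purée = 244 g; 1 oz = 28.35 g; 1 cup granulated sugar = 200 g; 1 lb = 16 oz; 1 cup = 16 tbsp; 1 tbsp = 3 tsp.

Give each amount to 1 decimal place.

pumpkin purée: 7.1 g; mashed banana: 4.8 g; granulated sugar: 2.1 oz; chopped walnuts: 136.1 g

Scaling factor: 2/10 = 1/5 = 0.2.
pumpkin purée: (2 tbsp + 1 tsp = 7/3 tbsp) × 1/5 ÷ 16 tbsp/cup × 244 g/cup ≈ 7.1 g
mashed banana: (1 tbsp + 2 tsp = 5/3 tbsp) × 1/5 ÷ 16 tbsp/cup × 232 g/cup ≈ 4.8 g
granulated sugar: 1.5 cup × 1/5 × 200 g/cup ÷ 28.35 g/oz ≈ 2.1 oz
chopped walnuts: 1.5 lb × 1/5 × 16 oz/lb × 28.35 g/oz ≈ 136.1 g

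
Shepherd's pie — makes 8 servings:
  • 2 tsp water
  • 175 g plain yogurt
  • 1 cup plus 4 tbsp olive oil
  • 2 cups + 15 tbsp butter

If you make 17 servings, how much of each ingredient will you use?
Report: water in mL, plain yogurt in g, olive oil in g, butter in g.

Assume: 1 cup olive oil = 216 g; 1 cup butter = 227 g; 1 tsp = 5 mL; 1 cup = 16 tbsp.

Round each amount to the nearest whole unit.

water: 21 mL; plain yogurt: 372 g; olive oil: 574 g; butter: 1417 g

Scaling factor: 17/8 = 2.125.
water: 2 tsp × 17/8 × 5 mL/tsp ≈ 21 mL
plain yogurt: 175 g × 17/8 ≈ 372 g
olive oil: (1 cup + 4 tbsp = 1.25 cup) × 17/8 × 216 g/cup ≈ 574 g
butter: (2 cup + 15 tbsp = 2.9375 cup) × 17/8 × 227 g/cup ≈ 1417 g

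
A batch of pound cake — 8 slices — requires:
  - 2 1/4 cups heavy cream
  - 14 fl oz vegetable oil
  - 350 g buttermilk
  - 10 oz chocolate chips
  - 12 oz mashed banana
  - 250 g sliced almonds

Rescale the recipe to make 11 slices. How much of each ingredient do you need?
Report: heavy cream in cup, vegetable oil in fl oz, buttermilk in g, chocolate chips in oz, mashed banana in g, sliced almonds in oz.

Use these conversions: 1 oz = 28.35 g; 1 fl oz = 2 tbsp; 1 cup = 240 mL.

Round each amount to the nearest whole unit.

Scaling factor: 11/8 = 1.375.
heavy cream: 2.25 cup × 11/8 ≈ 3 cup
vegetable oil: 14 fl oz × 11/8 ≈ 19 fl oz
buttermilk: 350 g × 11/8 ≈ 481 g
chocolate chips: 10 oz × 11/8 ≈ 14 oz
mashed banana: 12 oz × 11/8 × 28.35 g/oz ≈ 468 g
sliced almonds: 250 g × 11/8 ÷ 28.35 g/oz ≈ 12 oz

heavy cream: 3 cup; vegetable oil: 19 fl oz; buttermilk: 481 g; chocolate chips: 14 oz; mashed banana: 468 g; sliced almonds: 12 oz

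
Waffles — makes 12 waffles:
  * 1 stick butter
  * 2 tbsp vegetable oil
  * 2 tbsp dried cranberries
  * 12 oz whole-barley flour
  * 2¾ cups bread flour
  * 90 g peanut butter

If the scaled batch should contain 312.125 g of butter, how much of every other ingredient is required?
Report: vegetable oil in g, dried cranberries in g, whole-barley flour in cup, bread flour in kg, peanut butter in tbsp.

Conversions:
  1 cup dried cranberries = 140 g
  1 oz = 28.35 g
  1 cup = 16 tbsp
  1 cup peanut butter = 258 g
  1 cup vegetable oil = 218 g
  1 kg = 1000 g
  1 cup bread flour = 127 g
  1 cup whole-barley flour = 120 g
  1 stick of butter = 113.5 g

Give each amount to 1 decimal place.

The original recipe has 113.5 g of butter, so the scaling factor is 312.125 ÷ 113.5 = 11/4 = 2.75.
vegetable oil: 2 tbsp × 11/4 ÷ 16 tbsp/cup × 218 g/cup ≈ 74.9 g
dried cranberries: 2 tbsp × 11/4 ÷ 16 tbsp/cup × 140 g/cup ≈ 48.1 g
whole-barley flour: 12 oz × 11/4 × 28.35 g/oz ÷ 120 g/cup ≈ 7.8 cup
bread flour: 2.75 cup × 11/4 × 127 g/cup ÷ 1000 g/kg ≈ 1.0 kg
peanut butter: 90 g × 11/4 ÷ 258 g/cup × 16 tbsp/cup ≈ 15.3 tbsp

vegetable oil: 74.9 g; dried cranberries: 48.1 g; whole-barley flour: 7.8 cup; bread flour: 1.0 kg; peanut butter: 15.3 tbsp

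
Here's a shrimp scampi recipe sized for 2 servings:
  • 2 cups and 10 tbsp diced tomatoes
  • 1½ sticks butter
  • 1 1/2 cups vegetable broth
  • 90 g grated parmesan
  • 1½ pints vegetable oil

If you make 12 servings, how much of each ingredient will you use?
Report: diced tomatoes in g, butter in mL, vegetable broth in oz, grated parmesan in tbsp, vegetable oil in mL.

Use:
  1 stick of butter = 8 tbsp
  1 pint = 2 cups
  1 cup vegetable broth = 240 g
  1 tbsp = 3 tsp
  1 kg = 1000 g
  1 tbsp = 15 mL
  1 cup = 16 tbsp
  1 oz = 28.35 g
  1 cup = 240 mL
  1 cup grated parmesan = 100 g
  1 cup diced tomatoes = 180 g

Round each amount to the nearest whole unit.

diced tomatoes: 2835 g; butter: 1080 mL; vegetable broth: 76 oz; grated parmesan: 86 tbsp; vegetable oil: 4320 mL

Scaling factor: 12/2 = 6.
diced tomatoes: (2 cup + 10 tbsp = 2.625 cup) × 6 × 180 g/cup = 2835 g
butter: 1.5 stick × 6 × 8 tbsp/stick × 15 mL/tbsp = 1080 mL
vegetable broth: 1.5 cup × 6 × 240 g/cup ÷ 28.35 g/oz ≈ 76 oz
grated parmesan: 90 g × 6 ÷ 100 g/cup × 16 tbsp/cup ≈ 86 tbsp
vegetable oil: 1.5 pint × 6 × 2 cup/pint × 240 mL/cup = 4320 mL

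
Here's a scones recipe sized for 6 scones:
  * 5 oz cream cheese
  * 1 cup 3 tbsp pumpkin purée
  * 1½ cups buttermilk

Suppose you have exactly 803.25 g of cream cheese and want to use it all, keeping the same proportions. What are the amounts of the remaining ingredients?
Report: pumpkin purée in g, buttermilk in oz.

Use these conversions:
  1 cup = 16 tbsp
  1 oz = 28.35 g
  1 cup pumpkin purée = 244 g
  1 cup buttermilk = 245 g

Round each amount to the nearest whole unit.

The original recipe has 141.75 g of cream cheese, so the scaling factor is 803.25 ÷ 141.75 = 17/3.
pumpkin purée: (1 cup + 3 tbsp = 1.1875 cup) × 17/3 × 244 g/cup ≈ 1642 g
buttermilk: 1.5 cup × 17/3 × 245 g/cup ÷ 28.35 g/oz ≈ 73 oz

pumpkin purée: 1642 g; buttermilk: 73 oz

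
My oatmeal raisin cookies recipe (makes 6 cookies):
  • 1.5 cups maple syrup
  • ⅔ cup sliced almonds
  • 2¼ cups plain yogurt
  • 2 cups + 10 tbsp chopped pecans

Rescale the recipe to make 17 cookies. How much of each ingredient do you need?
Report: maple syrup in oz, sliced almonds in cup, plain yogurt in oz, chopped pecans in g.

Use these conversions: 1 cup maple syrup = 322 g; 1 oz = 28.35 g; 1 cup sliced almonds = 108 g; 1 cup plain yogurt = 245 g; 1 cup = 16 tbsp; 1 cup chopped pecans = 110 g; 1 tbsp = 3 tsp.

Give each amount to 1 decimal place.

Scaling factor: 17/6.
maple syrup: 1.5 cup × 17/6 × 322 g/cup ÷ 28.35 g/oz ≈ 48.3 oz
sliced almonds: 2/3 cup × 17/6 ≈ 1.9 cup
plain yogurt: 2.25 cup × 17/6 × 245 g/cup ÷ 28.35 g/oz ≈ 55.1 oz
chopped pecans: (2 cup + 10 tbsp = 2.625 cup) × 17/6 × 110 g/cup ≈ 818.1 g

maple syrup: 48.3 oz; sliced almonds: 1.9 cup; plain yogurt: 55.1 oz; chopped pecans: 818.1 g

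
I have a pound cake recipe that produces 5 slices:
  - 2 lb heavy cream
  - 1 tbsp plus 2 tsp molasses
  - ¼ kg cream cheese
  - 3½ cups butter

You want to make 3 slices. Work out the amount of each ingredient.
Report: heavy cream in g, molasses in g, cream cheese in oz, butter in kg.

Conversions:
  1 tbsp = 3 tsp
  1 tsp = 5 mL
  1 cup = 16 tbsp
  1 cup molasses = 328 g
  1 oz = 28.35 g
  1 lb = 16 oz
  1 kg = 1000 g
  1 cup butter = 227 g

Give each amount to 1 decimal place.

heavy cream: 544.3 g; molasses: 20.5 g; cream cheese: 5.3 oz; butter: 0.5 kg

Scaling factor: 3/5 = 0.6.
heavy cream: 2 lb × 3/5 × 16 oz/lb × 28.35 g/oz ≈ 544.3 g
molasses: (1 tbsp + 2 tsp = 5/3 tbsp) × 3/5 ÷ 16 tbsp/cup × 328 g/cup = 20.5 g
cream cheese: 0.25 kg × 3/5 × 1000 g/kg ÷ 28.35 g/oz ≈ 5.3 oz
butter: 3.5 cup × 3/5 × 227 g/cup ÷ 1000 g/kg ≈ 0.5 kg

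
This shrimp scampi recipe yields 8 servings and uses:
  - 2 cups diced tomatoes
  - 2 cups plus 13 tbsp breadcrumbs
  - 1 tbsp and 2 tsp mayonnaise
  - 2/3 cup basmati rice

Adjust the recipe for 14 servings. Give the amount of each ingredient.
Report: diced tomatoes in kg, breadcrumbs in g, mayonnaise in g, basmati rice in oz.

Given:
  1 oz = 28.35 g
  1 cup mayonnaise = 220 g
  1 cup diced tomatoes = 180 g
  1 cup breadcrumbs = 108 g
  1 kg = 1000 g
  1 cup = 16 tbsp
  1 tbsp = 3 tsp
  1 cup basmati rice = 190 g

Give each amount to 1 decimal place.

diced tomatoes: 0.6 kg; breadcrumbs: 531.6 g; mayonnaise: 40.1 g; basmati rice: 7.8 oz

Scaling factor: 14/8 = 7/4 = 1.75.
diced tomatoes: 2 cup × 7/4 × 180 g/cup ÷ 1000 g/kg ≈ 0.6 kg
breadcrumbs: (2 cup + 13 tbsp = 2.8125 cup) × 7/4 × 108 g/cup ≈ 531.6 g
mayonnaise: (1 tbsp + 2 tsp = 5/3 tbsp) × 7/4 ÷ 16 tbsp/cup × 220 g/cup ≈ 40.1 g
basmati rice: 2/3 cup × 7/4 × 190 g/cup ÷ 28.35 g/oz ≈ 7.8 oz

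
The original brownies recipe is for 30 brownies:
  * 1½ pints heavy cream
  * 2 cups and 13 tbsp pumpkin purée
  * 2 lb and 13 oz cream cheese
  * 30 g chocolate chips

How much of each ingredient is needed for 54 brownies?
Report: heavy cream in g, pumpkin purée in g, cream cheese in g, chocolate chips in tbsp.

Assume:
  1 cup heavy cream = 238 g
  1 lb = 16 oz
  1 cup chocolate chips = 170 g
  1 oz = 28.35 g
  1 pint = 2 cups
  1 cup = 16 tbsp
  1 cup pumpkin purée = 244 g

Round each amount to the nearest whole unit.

Scaling factor: 54/30 = 9/5 = 1.8.
heavy cream: 1.5 pint × 9/5 × 2 cup/pint × 238 g/cup ≈ 1285 g
pumpkin purée: (2 cup + 13 tbsp = 2.8125 cup) × 9/5 × 244 g/cup ≈ 1235 g
cream cheese: (2 lb + 13 oz = 2.8125 lb) × 9/5 × 16 oz/lb × 28.35 g/oz ≈ 2296 g
chocolate chips: 30 g × 9/5 ÷ 170 g/cup × 16 tbsp/cup ≈ 5 tbsp

heavy cream: 1285 g; pumpkin purée: 1235 g; cream cheese: 2296 g; chocolate chips: 5 tbsp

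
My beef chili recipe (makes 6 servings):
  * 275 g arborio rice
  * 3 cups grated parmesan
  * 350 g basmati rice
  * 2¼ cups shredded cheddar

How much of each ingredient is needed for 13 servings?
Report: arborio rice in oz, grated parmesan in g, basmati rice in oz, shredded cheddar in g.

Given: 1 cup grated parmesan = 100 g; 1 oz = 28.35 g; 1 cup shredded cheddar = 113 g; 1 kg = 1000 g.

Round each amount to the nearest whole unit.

Scaling factor: 13/6.
arborio rice: 275 g × 13/6 ÷ 28.35 g/oz ≈ 21 oz
grated parmesan: 3 cup × 13/6 × 100 g/cup = 650 g
basmati rice: 350 g × 13/6 ÷ 28.35 g/oz ≈ 27 oz
shredded cheddar: 2.25 cup × 13/6 × 113 g/cup ≈ 551 g

arborio rice: 21 oz; grated parmesan: 650 g; basmati rice: 27 oz; shredded cheddar: 551 g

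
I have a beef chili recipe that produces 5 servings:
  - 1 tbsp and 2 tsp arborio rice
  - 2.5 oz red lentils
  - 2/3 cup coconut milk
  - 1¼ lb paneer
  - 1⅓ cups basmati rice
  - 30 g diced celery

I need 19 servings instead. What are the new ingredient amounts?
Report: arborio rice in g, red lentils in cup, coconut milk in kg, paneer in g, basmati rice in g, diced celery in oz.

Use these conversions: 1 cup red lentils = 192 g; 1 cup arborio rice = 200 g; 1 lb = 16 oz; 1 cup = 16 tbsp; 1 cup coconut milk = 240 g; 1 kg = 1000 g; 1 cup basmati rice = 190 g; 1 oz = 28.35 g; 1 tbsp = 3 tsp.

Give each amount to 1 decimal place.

arborio rice: 79.2 g; red lentils: 1.4 cup; coconut milk: 0.6 kg; paneer: 2154.6 g; basmati rice: 962.7 g; diced celery: 4.0 oz

Scaling factor: 19/5 = 3.8.
arborio rice: (1 tbsp + 2 tsp = 5/3 tbsp) × 19/5 ÷ 16 tbsp/cup × 200 g/cup ≈ 79.2 g
red lentils: 2.5 oz × 19/5 × 28.35 g/oz ÷ 192 g/cup ≈ 1.4 cup
coconut milk: 2/3 cup × 19/5 × 240 g/cup ÷ 1000 g/kg ≈ 0.6 kg
paneer: 1.25 lb × 19/5 × 16 oz/lb × 28.35 g/oz = 2154.6 g
basmati rice: 4/3 cup × 19/5 × 190 g/cup ≈ 962.7 g
diced celery: 30 g × 19/5 ÷ 28.35 g/oz ≈ 4.0 oz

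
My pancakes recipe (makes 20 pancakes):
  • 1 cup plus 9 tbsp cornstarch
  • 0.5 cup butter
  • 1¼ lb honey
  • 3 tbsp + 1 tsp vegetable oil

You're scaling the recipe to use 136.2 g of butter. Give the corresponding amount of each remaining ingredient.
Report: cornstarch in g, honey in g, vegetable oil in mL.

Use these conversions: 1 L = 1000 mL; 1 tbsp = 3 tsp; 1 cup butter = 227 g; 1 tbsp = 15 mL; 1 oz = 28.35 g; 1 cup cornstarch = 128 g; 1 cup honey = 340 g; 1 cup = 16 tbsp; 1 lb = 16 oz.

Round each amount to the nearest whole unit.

cornstarch: 240 g; honey: 680 g; vegetable oil: 60 mL

The original recipe has 113.5 g of butter, so the scaling factor is 136.2 ÷ 113.5 = 6/5 = 1.2.
cornstarch: (1 cup + 9 tbsp = 1.5625 cup) × 6/5 × 128 g/cup = 240 g
honey: 1.25 lb × 6/5 × 16 oz/lb × 28.35 g/oz ≈ 680 g
vegetable oil: (3 tbsp + 1 tsp = 10/3 tbsp) × 6/5 × 15 mL/tbsp = 60 mL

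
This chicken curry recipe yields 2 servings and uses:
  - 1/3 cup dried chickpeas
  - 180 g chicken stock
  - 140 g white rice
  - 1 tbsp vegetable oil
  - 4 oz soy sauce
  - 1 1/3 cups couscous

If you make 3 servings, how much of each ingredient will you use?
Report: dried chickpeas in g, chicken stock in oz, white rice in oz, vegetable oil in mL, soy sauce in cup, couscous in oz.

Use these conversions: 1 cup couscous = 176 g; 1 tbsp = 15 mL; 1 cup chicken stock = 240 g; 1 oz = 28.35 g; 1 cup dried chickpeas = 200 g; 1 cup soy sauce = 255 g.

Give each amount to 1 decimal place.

dried chickpeas: 100.0 g; chicken stock: 9.5 oz; white rice: 7.4 oz; vegetable oil: 22.5 mL; soy sauce: 0.7 cup; couscous: 12.4 oz

Scaling factor: 3/2 = 1.5.
dried chickpeas: 1/3 cup × 3/2 × 200 g/cup = 100.0 g
chicken stock: 180 g × 3/2 ÷ 28.35 g/oz ≈ 9.5 oz
white rice: 140 g × 3/2 ÷ 28.35 g/oz ≈ 7.4 oz
vegetable oil: 1 tbsp × 3/2 × 15 mL/tbsp = 22.5 mL
soy sauce: 4 oz × 3/2 × 28.35 g/oz ÷ 255 g/cup ≈ 0.7 cup
couscous: 4/3 cup × 3/2 × 176 g/cup ÷ 28.35 g/oz ≈ 12.4 oz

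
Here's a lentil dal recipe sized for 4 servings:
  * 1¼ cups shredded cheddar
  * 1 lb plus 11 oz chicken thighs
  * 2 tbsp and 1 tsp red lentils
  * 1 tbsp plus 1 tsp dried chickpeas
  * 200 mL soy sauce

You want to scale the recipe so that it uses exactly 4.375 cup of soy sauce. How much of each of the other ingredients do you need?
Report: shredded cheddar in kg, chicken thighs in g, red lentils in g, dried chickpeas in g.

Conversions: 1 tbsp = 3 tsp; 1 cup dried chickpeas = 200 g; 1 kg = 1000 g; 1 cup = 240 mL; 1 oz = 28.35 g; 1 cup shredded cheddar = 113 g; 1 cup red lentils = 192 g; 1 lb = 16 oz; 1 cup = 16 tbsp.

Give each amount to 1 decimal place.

shredded cheddar: 0.7 kg; chicken thighs: 4018.6 g; red lentils: 147.0 g; dried chickpeas: 87.5 g

The original recipe has 5/6 cup of soy sauce, so the scaling factor is 4.375 ÷ 5/6 = 21/4 = 5.25.
shredded cheddar: 1.25 cup × 21/4 × 113 g/cup ÷ 1000 g/kg ≈ 0.7 kg
chicken thighs: (1 lb + 11 oz = 1.6875 lb) × 21/4 × 16 oz/lb × 28.35 g/oz ≈ 4018.6 g
red lentils: (2 tbsp + 1 tsp = 7/3 tbsp) × 21/4 ÷ 16 tbsp/cup × 192 g/cup = 147.0 g
dried chickpeas: (1 tbsp + 1 tsp = 4/3 tbsp) × 21/4 ÷ 16 tbsp/cup × 200 g/cup = 87.5 g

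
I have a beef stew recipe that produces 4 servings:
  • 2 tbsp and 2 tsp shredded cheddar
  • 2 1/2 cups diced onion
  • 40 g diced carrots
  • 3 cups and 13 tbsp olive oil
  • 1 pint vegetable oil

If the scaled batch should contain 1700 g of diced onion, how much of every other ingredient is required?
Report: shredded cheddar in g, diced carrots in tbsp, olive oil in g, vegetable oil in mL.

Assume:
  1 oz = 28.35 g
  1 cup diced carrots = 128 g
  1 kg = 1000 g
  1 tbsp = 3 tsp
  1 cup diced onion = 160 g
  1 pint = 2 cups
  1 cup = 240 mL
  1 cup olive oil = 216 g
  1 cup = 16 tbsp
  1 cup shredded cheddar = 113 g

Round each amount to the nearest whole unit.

shredded cheddar: 80 g; diced carrots: 21 tbsp; olive oil: 3500 g; vegetable oil: 2040 mL

The original recipe has 400 g of diced onion, so the scaling factor is 1700 ÷ 400 = 17/4 = 4.25.
shredded cheddar: (2 tbsp + 2 tsp = 8/3 tbsp) × 17/4 ÷ 16 tbsp/cup × 113 g/cup ≈ 80 g
diced carrots: 40 g × 17/4 ÷ 128 g/cup × 16 tbsp/cup ≈ 21 tbsp
olive oil: (3 cup + 13 tbsp = 3.8125 cup) × 17/4 × 216 g/cup ≈ 3500 g
vegetable oil: 1 pint × 17/4 × 2 cup/pint × 240 mL/cup = 2040 mL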